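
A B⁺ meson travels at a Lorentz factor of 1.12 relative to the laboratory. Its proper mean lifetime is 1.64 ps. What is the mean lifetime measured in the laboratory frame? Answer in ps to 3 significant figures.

Δt ≈ 1.84 ps

γ = 1.12 (given)
Time dilation: Δt = γτ₀ = 1.12 × 1.64 ps = 1.84 ps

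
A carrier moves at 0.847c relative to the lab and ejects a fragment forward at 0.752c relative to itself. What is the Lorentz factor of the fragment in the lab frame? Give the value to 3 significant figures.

u_lab = (0.752 + 0.847)/(1 + 0.752×0.847) = 1.599/1.63694 = 0.976820
γ = 1/√(1 − 0.976820²) = 4.67

γ ≈ 4.67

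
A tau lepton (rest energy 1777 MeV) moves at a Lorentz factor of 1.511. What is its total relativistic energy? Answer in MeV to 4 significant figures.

γ = 1.511 (given)
E = γm₀c² = 1.511 × 1777 MeV = 2685 MeV

E ≈ 2685 MeV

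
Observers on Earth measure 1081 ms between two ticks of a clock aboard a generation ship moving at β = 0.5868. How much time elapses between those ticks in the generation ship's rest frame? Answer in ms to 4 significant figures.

γ = 1/√(1 − 0.5868²) = 1.23498
Proper time: τ₀ = Δt/γ = 1081/1.23498 = 875.3 ms

τ₀ ≈ 875.3 ms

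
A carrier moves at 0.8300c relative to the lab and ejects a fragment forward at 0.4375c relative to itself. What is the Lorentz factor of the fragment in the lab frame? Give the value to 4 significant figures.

γ ≈ 2.718

u_lab = (0.4375 + 0.8300)/(1 + 0.4375×0.8300) = 1.2675/1.363125 = 0.9298487
γ = 1/√(1 − 0.9298487²) = 2.718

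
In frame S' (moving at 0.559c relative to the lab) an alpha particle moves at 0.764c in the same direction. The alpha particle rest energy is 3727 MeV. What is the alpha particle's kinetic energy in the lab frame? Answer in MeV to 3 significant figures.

u_lab = (0.764 + 0.559)/(1 + 0.764×0.559) = 0.927070
γ = 1/√(1 − 0.927070²) = 2.6675
K = (γ − 1)m₀c² = (2.6675 − 1) × 3727 = 1.6675 × 3727 = 6210 MeV

K ≈ 6210 MeV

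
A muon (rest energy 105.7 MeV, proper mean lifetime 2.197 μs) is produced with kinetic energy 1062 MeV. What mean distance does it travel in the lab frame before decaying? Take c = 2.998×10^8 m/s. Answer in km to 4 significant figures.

γ = 1 + K/(m₀c²) = 1 + 1062/105.7 = 11.0473
β = √(1 − 1/γ²) = 0.995895
Dilated lifetime: γτ₀ = 11.0473 × 2.197 μs = 24.2709 μs
d = βc·γτ₀ = 0.995895 × (2.998×10^8 m/s) × 2.42709×10^-5 s = 7.247 km

d ≈ 7.247 km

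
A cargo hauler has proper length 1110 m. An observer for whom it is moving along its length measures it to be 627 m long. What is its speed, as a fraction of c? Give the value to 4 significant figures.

γ = L₀/L = 1110/627 = 1.77033
β = √(1 − 1/γ²) = 0.8252

β ≈ 0.8252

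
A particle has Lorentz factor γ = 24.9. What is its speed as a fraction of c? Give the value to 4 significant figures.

β = √(1 − 1/γ²) = √(1 − 1/24.9²) = √(0.998387) = 0.9992

β ≈ 0.9992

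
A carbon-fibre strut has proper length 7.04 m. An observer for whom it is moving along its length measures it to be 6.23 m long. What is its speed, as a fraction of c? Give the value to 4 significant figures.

β ≈ 0.4657

γ = L₀/L = 7.04/6.23 = 1.13002
β = √(1 − 1/γ²) = 0.4657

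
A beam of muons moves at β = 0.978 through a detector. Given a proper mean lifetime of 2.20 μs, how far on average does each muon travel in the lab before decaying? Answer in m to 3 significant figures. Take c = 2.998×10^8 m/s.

d ≈ 3090 m

γ = 1/√(1 − 0.978²) = 4.7938
Dilated lifetime: Δt = γτ₀ = 4.7938 × 2.20 μs = 10.546 μs
d = vΔt = 0.978c × 10.546 μs = 2.9320×10^8 m/s × 1.0546×10^-5 s = 3090 m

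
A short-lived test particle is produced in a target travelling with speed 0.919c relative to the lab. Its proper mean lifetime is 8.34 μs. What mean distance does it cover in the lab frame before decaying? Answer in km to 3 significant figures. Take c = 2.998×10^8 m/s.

γ = 1/√(1 − 0.919²) = 2.5364
Dilated lifetime: Δt = γτ₀ = 2.5364 × 8.34 μs = 21.154 μs
d = vΔt = 0.919c × 21.154 μs = 2.7552×10^8 m/s × 2.1154×10^-5 s = 5.83 km

d ≈ 5.83 km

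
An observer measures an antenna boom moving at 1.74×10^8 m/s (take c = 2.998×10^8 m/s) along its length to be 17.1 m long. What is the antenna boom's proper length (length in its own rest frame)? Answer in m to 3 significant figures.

β = v/c = 1.74×10^8 / 2.998×10^8 = 0.58039
γ = 1/√(1 − 0.58039²) = 1.2280
L₀ = γL = 1.2280 × 17.1 = 21.0 m

L₀ ≈ 21.0 m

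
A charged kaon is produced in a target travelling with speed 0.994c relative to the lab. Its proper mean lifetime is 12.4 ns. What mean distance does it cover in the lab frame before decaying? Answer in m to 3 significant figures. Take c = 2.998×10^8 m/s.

γ = 1/√(1 − 0.994²) = 9.1424
Dilated lifetime: Δt = γτ₀ = 9.1424 × 12.4 ns = 113.37 ns
d = vΔt = 0.994c × 113.37 ns = 2.9800×10^8 m/s × 1.1337×10^-7 s = 33.8 m

d ≈ 33.8 m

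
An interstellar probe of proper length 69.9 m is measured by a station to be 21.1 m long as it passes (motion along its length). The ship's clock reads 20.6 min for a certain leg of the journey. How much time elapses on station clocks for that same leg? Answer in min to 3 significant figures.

Δt ≈ 68.2 min

Length contraction ⇒ γ = L₀/L = 69.9/21.1 = 3.3128
Time dilation: Δt = γτ₀ = 3.3128 × 20.6 min = 68.2 min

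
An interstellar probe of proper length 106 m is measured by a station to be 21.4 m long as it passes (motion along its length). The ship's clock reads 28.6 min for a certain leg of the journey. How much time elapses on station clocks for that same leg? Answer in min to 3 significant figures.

Δt ≈ 142 min

Length contraction ⇒ γ = L₀/L = 106/21.4 = 4.9533
Time dilation: Δt = γτ₀ = 4.9533 × 28.6 min = 142 min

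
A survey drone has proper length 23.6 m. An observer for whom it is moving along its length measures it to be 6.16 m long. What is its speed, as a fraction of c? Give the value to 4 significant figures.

γ = L₀/L = 23.6/6.16 = 3.83117
β = √(1 − 1/γ²) = 0.9653

β ≈ 0.9653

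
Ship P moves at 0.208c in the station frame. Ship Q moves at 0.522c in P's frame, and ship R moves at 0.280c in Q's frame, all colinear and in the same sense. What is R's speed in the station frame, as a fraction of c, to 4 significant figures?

Compose boost 2: (0.522 + 0.208)/(1 + 0.522×0.208) = 0.7300/1.10858 = 0.658502
Compose boost 3: (0.280 + 0.658502)/(1 + 0.280×0.658502) = 0.938502/1.18438 = 0.7924

u ≈ 0.7924c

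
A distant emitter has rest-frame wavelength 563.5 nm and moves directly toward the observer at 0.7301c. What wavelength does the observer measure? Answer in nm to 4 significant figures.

Relativistic Doppler: λ_obs = λ_src √((1−β)/(1+β))
= 563.5 × √(0.269900/1.73010) = 563.5 × 0.394972 = 222.6 nm

λ_obs ≈ 222.6 nm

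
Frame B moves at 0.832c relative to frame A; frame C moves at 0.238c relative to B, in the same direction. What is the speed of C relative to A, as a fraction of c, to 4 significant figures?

u ≈ 0.8931c

Compose boost 2: (0.238 + 0.832)/(1 + 0.238×0.832) = 1.070/1.19802 = 0.8931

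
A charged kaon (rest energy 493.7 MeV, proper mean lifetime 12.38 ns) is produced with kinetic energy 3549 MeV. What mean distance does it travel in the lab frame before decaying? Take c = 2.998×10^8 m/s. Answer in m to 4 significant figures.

d ≈ 30.16 m

γ = 1 + K/(m₀c²) = 1 + 3549/493.7 = 8.18858
β = √(1 − 1/γ²) = 0.992515
Dilated lifetime: γτ₀ = 8.18858 × 12.38 ns = 101.375 ns
d = βc·γτ₀ = 0.992515 × (2.998×10^8 m/s) × 1.01375×10^-7 s = 30.16 m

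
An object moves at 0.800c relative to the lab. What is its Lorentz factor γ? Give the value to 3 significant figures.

γ ≈ 1.67

γ = 1/√(1 − β²) = 1/√(1 − 0.800²) = 1/√(0.36000) = 1.67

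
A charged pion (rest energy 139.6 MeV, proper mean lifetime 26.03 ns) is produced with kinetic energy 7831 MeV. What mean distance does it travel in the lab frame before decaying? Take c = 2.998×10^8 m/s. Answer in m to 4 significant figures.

γ = 1 + K/(m₀c²) = 1 + 7831/139.6 = 57.0960
β = √(1 − 1/γ²) = 0.999847
Dilated lifetime: γτ₀ = 57.0960 × 26.03 ns = 1486.21 ns
d = βc·γτ₀ = 0.999847 × (2.998×10^8 m/s) × 1.48621×10^-6 s = 445.5 m

d ≈ 445.5 m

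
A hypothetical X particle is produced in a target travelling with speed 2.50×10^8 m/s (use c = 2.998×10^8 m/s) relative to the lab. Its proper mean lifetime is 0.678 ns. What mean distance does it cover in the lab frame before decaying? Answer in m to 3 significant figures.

β = v/c = 2.50×10^8 / 2.998×10^8 = 0.83389
γ = 1/√(1 − 0.83389²) = 1.8118
Dilated lifetime: Δt = γτ₀ = 1.8118 × 0.678 ns = 1.2284 ns
d = vΔt = 0.83389c × 1.2284 ns = 2.5000×10^8 m/s × 1.2284×10^-9 s = 0.307 m

d ≈ 0.307 m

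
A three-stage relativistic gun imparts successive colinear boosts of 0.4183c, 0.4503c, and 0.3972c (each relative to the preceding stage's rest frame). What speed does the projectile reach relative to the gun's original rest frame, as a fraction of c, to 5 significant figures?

u ≈ 0.87430c

Compose boost 2: (0.4503 + 0.4183)/(1 + 0.4503×0.4183) = 0.86860/1.188360 = 0.7309230
Compose boost 3: (0.3972 + 0.7309230)/(1 + 0.3972×0.7309230) = 1.128123/1.290323 = 0.87430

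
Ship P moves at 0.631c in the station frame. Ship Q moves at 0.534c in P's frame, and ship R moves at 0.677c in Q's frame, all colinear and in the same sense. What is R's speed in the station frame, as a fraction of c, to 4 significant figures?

u ≈ 0.9739c

Compose boost 2: (0.534 + 0.631)/(1 + 0.534×0.631) = 1.165/1.33695 = 0.871384
Compose boost 3: (0.677 + 0.871384)/(1 + 0.677×0.871384) = 1.54838/1.58993 = 0.9739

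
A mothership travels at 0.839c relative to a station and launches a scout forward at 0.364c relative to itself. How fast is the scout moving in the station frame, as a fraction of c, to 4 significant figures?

Compose boost 2: (0.364 + 0.839)/(1 + 0.364×0.839) = 1.203/1.30540 = 0.9216

u ≈ 0.9216c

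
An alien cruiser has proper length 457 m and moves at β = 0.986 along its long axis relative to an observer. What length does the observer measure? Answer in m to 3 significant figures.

L ≈ 76.2 m

γ = 1/√(1 − 0.986²) = 5.9972
Length contraction: L = L₀/γ = 457/5.9972 = 76.2 m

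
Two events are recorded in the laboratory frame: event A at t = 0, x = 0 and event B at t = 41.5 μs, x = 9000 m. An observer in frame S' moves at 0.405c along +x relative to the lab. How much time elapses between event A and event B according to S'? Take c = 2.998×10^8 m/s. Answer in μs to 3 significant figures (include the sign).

γ = 1/√(1 − 0.405²) = 1.0937
Δt' = γ(Δt − vΔx/c²) = 1.0937 × (41.5 μs − 0.405×9000 m / (2.998×10^8 m/s))
= 1.0937 × (29.342 μs) = 32.1 μs

Δt' ≈ 32.1 μs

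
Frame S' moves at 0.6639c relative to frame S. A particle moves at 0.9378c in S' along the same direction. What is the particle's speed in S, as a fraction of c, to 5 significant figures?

Relativistic velocity addition: u = (u' + v)/(1 + u'v/c²)
= (0.9378 + 0.6639)/(1 + 0.9378×0.6639) = 1.6017/1.622605 = 0.98712

u ≈ 0.98712c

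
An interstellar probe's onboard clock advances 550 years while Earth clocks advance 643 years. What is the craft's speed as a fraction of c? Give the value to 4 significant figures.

β ≈ 0.5180

γ = Δt/τ₀ = 643/550 = 1.16909
β = √(1 − 1/γ²) = √(1 − 1/1.16909²) = 0.5180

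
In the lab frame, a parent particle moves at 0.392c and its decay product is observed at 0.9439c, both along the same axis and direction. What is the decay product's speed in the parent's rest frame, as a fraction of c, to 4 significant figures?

u' ≈ 0.8760c

Inverse velocity addition: u' = (u − v)/(1 − uv/c²)
= (0.9439 − 0.392)/(1 − 0.9439×0.392) = 0.5519/0.629991 = 0.8760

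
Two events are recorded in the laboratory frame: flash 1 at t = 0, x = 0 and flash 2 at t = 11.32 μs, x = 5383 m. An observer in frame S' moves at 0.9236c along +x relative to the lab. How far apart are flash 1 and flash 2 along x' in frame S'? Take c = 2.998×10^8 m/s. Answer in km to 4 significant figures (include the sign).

γ = 1/√(1 − 0.9236²) = 2.60853
Δx' = γ(Δx − vΔt) = 2.60853 × (5383 m − 0.9236×(2.998×10^8 m/s)×11.32×10^-6 s)
= 2.60853 × (2248.55 m) = 5.865 km

Δx' ≈ 5.865 km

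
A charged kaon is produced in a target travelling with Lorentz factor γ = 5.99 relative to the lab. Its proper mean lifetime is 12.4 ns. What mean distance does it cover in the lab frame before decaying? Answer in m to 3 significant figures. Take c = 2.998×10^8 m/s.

d ≈ 22.0 m

β = √(1 − 1/γ²) = √(1 − 1/5.99²) = 0.98597
Dilated lifetime: Δt = γτ₀ = 5.99 × 12.4 ns = 74.276 ns
d = vΔt = 0.98597c × 74.276 ns = 2.9559×10^8 m/s × 7.4276×10^-8 s = 22.0 m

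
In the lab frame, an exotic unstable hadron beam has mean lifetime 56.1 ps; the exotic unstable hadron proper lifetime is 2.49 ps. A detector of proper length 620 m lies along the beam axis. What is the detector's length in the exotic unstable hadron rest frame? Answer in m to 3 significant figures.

Time dilation ⇒ γ = Δt/τ₀ = 56.1/2.49 = 22.530
Length contraction: L = L₀/γ = 620/22.530 = 27.5 m

L ≈ 27.5 m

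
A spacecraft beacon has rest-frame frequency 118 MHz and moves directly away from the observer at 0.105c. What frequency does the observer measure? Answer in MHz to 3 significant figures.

f_obs ≈ 106 MHz

Relativistic Doppler: f_obs = f_src √((1−β)/(1+β))
= 118 × √(0.89500/1.1050) = 118 × 0.89997 = 106 MHz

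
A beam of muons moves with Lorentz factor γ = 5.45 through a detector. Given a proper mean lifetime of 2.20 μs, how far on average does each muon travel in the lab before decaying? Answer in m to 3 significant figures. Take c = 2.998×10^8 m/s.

β = √(1 − 1/γ²) = √(1 − 1/5.45²) = 0.98302
Dilated lifetime: Δt = γτ₀ = 5.45 × 2.20 μs = 11.990 μs
d = vΔt = 0.98302c × 11.990 μs = 2.9471×10^8 m/s × 1.1990×10^-5 s = 3530 m

d ≈ 3530 m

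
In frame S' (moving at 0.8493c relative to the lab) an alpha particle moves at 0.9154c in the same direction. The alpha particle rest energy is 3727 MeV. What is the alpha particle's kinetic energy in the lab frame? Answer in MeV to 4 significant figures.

K ≈ 27450 MeV

u_lab = (0.9154 + 0.8493)/(1 + 0.9154×0.8493) = 0.9928272
γ = 1/√(1 − 0.9928272²) = 8.36415
K = (γ − 1)m₀c² = (8.36415 − 1) × 3727 = 7.36415 × 3727 = 27450 MeV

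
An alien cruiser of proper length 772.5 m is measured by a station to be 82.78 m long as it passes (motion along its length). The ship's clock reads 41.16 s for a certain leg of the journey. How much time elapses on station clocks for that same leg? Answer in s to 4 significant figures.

Δt ≈ 384.1 s

Length contraction ⇒ γ = L₀/L = 772.5/82.78 = 9.33196
Time dilation: Δt = γτ₀ = 9.33196 × 41.16 s = 384.1 s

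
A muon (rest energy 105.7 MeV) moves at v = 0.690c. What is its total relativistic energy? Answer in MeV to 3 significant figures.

γ = 1/√(1 − 0.690²) = 1.3816
E = γm₀c² = 1.3816 × 105.7 MeV = 146 MeV

E ≈ 146 MeV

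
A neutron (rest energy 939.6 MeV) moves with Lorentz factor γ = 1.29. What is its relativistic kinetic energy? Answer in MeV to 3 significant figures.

K ≈ 272 MeV

γ = 1.29 (given)
K = (γ − 1)m₀c² = (1.29 − 1) × 939.6 MeV = 0.29000 × 939.6 MeV = 272 MeV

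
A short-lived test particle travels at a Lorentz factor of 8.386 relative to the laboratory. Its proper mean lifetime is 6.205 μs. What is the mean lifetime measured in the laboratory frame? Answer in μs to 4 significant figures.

γ = 8.386 (given)
Time dilation: Δt = γτ₀ = 8.386 × 6.205 μs = 52.04 μs

Δt ≈ 52.04 μs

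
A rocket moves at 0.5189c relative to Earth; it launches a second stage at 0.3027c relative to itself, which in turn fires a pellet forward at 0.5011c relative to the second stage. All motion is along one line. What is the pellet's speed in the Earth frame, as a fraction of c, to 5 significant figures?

Compose boost 2: (0.3027 + 0.5189)/(1 + 0.3027×0.5189) = 0.82160/1.157071 = 0.7100688
Compose boost 3: (0.5011 + 0.7100688)/(1 + 0.5011×0.7100688) = 1.211169/1.355815 = 0.89331

u ≈ 0.89331c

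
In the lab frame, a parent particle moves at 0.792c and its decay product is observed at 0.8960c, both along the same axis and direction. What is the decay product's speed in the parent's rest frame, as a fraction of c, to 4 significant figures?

u' ≈ 0.3582c

Inverse velocity addition: u' = (u − v)/(1 − uv/c²)
= (0.8960 − 0.792)/(1 − 0.8960×0.792) = 0.1040/0.290368 = 0.3582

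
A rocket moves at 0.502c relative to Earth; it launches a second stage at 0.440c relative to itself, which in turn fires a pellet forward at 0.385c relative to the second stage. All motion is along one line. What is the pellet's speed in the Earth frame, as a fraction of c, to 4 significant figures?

u ≈ 0.8917c

Compose boost 2: (0.440 + 0.502)/(1 + 0.440×0.502) = 0.9420/1.22088 = 0.771575
Compose boost 3: (0.385 + 0.771575)/(1 + 0.385×0.771575) = 1.15657/1.29706 = 0.8917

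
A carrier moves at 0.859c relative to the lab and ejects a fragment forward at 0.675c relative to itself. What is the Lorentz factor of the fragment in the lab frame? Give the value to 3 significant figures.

u_lab = (0.675 + 0.859)/(1 + 0.675×0.859) = 1.534/1.57983 = 0.970994
γ = 1/√(1 − 0.970994²) = 4.18

γ ≈ 4.18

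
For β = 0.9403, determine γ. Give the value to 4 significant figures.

γ = 1/√(1 − β²) = 1/√(1 − 0.9403²) = 1/√(0.115836) = 2.938

γ ≈ 2.938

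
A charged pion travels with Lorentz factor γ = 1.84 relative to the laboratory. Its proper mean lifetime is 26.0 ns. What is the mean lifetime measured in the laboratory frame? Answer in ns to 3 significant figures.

Δt ≈ 47.8 ns

γ = 1.84 (given)
Time dilation: Δt = γτ₀ = 1.84 × 26.0 ns = 47.8 ns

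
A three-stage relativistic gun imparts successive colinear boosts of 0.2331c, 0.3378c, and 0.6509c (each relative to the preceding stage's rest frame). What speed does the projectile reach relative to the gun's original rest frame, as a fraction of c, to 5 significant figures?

Compose boost 2: (0.3378 + 0.2331)/(1 + 0.3378×0.2331) = 0.57090/1.078741 = 0.5292280
Compose boost 3: (0.6509 + 0.5292280)/(1 + 0.6509×0.5292280) = 1.180128/1.344474 = 0.87776

u ≈ 0.87776c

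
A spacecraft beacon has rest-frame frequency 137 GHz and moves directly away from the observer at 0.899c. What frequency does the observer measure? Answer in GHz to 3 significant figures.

Relativistic Doppler: f_obs = f_src √((1−β)/(1+β))
= 137 × √(0.10100/1.8990) = 137 × 0.23062 = 31.6 GHz

f_obs ≈ 31.6 GHz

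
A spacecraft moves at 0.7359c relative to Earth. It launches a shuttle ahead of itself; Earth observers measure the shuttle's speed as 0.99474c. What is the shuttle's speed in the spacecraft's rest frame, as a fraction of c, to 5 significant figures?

Inverse velocity addition: u' = (u − v)/(1 − uv/c²)
= (0.99474 − 0.7359)/(1 − 0.99474×0.7359) = 0.25884/0.2679708 = 0.96593

u' ≈ 0.96593c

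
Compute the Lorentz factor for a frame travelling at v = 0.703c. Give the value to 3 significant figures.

γ ≈ 1.41

γ = 1/√(1 − β²) = 1/√(1 − 0.703²) = 1/√(0.50579) = 1.41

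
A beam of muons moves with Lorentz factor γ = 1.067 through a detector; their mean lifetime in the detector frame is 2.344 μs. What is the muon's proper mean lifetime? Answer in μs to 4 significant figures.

γ = 1.067 (given)
Proper time: τ₀ = Δt/γ = 2.344/1.067 = 2.197 μs

τ₀ ≈ 2.197 μs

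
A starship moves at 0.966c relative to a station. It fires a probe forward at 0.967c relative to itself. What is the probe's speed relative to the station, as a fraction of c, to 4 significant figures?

Relativistic velocity addition: u = (u' + v)/(1 + u'v/c²)
= (0.967 + 0.966)/(1 + 0.967×0.966) = 1.933/1.93412 = 0.9994

u ≈ 0.9994c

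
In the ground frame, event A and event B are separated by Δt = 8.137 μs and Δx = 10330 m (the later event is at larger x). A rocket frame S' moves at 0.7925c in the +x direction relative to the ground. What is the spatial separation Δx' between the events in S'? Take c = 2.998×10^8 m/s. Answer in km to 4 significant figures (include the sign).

γ = 1/√(1 − 0.7925²) = 1.63969
Δx' = γ(Δx − vΔt) = 1.63969 × (10330 m − 0.7925×(2.998×10^8 m/s)×8.137×10^-6 s)
= 1.63969 × (8396.72 m) = 13.77 km

Δx' ≈ 13.77 km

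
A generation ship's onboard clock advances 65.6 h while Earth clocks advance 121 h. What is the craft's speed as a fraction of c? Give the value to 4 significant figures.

β ≈ 0.8403

γ = Δt/τ₀ = 121/65.6 = 1.84451
β = √(1 − 1/γ²) = √(1 − 1/1.84451²) = 0.8403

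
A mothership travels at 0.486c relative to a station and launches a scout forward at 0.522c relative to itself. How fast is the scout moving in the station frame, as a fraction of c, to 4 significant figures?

u ≈ 0.8040c

Compose boost 2: (0.522 + 0.486)/(1 + 0.522×0.486) = 1.008/1.25369 = 0.8040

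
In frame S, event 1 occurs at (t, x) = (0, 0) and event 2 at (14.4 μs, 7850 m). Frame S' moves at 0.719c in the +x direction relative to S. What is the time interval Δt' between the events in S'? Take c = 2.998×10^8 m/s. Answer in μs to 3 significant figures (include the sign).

γ = 1/√(1 − 0.719²) = 1.4388
Δt' = γ(Δt − vΔx/c²) = 1.4388 × (14.4 μs − 0.719×7850 m / (2.998×10^8 m/s))
= 1.4388 × (-4.4264 μs) = -6.37 μs

Δt' ≈ -6.37 μs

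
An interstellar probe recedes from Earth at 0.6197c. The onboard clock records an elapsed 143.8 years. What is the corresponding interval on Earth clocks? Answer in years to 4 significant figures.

Δt ≈ 183.2 years

γ = 1/√(1 − 0.6197²) = 1.27415
Time dilation: Δt = γτ₀ = 1.27415 × 143.8 years = 183.2 years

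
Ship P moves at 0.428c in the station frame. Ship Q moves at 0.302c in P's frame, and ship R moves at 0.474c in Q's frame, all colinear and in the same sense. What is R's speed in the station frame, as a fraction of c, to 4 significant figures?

Compose boost 2: (0.302 + 0.428)/(1 + 0.302×0.428) = 0.7300/1.12926 = 0.646443
Compose boost 3: (0.474 + 0.646443)/(1 + 0.474×0.646443) = 1.12044/1.30641 = 0.8576

u ≈ 0.8576c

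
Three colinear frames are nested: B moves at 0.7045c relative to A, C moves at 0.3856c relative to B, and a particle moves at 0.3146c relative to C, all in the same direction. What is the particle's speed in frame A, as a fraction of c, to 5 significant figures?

u ≈ 0.92293c

Compose boost 2: (0.3856 + 0.7045)/(1 + 0.3856×0.7045) = 1.0901/1.271655 = 0.8572292
Compose boost 3: (0.3146 + 0.8572292)/(1 + 0.3146×0.8572292) = 1.171829/1.269684 = 0.92293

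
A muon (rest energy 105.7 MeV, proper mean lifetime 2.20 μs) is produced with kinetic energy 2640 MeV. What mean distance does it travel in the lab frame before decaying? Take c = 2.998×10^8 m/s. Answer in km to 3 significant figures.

d ≈ 17.1 km

γ = 1 + K/(m₀c²) = 1 + 2640/105.7 = 25.976
β = √(1 − 1/γ²) = 0.99926
Dilated lifetime: γτ₀ = 25.976 × 2.20 μs = 57.148 μs
d = βc·γτ₀ = 0.99926 × (2.998×10^8 m/s) × 5.7148×10^-5 s = 17.1 km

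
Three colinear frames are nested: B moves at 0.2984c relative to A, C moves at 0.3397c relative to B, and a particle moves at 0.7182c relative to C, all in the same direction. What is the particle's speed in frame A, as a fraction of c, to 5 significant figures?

u ≈ 0.91630c

Compose boost 2: (0.3397 + 0.2984)/(1 + 0.3397×0.2984) = 0.63810/1.101366 = 0.5793712
Compose boost 3: (0.7182 + 0.5793712)/(1 + 0.7182×0.5793712) = 1.297571/1.416104 = 0.91630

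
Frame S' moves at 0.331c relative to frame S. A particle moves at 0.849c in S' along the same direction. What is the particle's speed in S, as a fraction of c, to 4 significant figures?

Relativistic velocity addition: u = (u' + v)/(1 + u'v/c²)
= (0.849 + 0.331)/(1 + 0.849×0.331) = 1.180/1.28102 = 0.9211

u ≈ 0.9211c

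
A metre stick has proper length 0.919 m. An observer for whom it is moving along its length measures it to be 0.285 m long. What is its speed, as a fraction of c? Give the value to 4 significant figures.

γ = L₀/L = 0.919/0.285 = 3.22456
β = √(1 − 1/γ²) = 0.9507

β ≈ 0.9507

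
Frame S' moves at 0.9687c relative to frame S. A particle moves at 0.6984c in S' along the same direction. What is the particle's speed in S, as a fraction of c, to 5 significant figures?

Relativistic velocity addition: u = (u' + v)/(1 + u'v/c²)
= (0.6984 + 0.9687)/(1 + 0.6984×0.9687) = 1.6671/1.676540 = 0.99437

u ≈ 0.99437c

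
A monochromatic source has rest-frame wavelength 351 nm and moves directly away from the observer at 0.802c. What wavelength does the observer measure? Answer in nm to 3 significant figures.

λ_obs ≈ 1060 nm

Relativistic Doppler: λ_obs = λ_src √((1+β)/(1−β))
= 351 × √(1.8020/0.19800) = 351 × 3.0168 = 1060 nm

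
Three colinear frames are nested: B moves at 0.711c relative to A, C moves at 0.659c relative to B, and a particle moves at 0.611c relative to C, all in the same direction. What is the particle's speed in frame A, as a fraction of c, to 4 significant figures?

Compose boost 2: (0.659 + 0.711)/(1 + 0.659×0.711) = 1.370/1.46855 = 0.932894
Compose boost 3: (0.611 + 0.932894)/(1 + 0.611×0.932894) = 1.54389/1.57000 = 0.9834

u ≈ 0.9834c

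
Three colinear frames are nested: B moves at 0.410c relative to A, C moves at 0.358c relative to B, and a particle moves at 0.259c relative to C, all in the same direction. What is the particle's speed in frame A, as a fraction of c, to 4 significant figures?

Compose boost 2: (0.358 + 0.410)/(1 + 0.358×0.410) = 0.7680/1.14678 = 0.669701
Compose boost 3: (0.259 + 0.669701)/(1 + 0.259×0.669701) = 0.928701/1.17345 = 0.7914

u ≈ 0.7914c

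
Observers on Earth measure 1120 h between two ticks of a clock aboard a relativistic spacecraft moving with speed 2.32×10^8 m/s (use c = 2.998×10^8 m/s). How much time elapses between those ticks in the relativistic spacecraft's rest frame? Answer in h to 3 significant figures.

τ₀ ≈ 709 h

β = v/c = 2.32×10^8 / 2.998×10^8 = 0.77385
γ = 1/√(1 − 0.77385²) = 1.5789
Proper time: τ₀ = Δt/γ = 1120/1.5789 = 709 h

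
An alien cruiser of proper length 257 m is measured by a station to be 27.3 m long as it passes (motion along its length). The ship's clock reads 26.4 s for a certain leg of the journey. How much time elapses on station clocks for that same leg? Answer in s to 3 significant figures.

Length contraction ⇒ γ = L₀/L = 257/27.3 = 9.4139
Time dilation: Δt = γτ₀ = 9.4139 × 26.4 s = 249 s

Δt ≈ 249 s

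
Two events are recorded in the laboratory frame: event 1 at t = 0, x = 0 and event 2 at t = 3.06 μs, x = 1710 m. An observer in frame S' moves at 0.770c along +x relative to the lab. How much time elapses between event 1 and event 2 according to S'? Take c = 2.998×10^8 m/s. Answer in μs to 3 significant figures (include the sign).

γ = 1/√(1 − 0.770²) = 1.5673
Δt' = γ(Δt − vΔx/c²) = 1.5673 × (3.06 μs − 0.770×1710 m / (2.998×10^8 m/s))
= 1.5673 × (-1.3319 μs) = -2.09 μs

Δt' ≈ -2.09 μs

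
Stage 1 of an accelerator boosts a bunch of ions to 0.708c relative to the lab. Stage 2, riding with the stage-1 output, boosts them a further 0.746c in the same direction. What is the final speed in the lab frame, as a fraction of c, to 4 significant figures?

u ≈ 0.9515c

Compose boost 2: (0.746 + 0.708)/(1 + 0.746×0.708) = 1.454/1.52817 = 0.9515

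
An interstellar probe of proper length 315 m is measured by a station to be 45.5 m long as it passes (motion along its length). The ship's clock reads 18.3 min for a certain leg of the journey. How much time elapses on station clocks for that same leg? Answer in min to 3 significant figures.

Length contraction ⇒ γ = L₀/L = 315/45.5 = 6.9231
Time dilation: Δt = γτ₀ = 6.9231 × 18.3 min = 127 min

Δt ≈ 127 min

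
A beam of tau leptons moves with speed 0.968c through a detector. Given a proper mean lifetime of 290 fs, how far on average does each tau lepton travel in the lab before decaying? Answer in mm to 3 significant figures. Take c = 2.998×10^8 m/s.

d ≈ 0.335 mm

γ = 1/√(1 − 0.968²) = 3.9849
Dilated lifetime: Δt = γτ₀ = 3.9849 × 290 fs = 1155.6 fs
d = vΔt = 0.968c × 1155.6 fs = 2.9021×10^8 m/s × 1.1556×10^-12 s = 0.335 mm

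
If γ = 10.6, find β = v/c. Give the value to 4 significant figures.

β = √(1 − 1/γ²) = √(1 − 1/10.6²) = √(0.991100) = 0.9955

β ≈ 0.9955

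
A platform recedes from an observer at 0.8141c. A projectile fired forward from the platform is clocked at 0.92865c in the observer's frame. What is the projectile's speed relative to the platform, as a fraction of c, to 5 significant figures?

Inverse velocity addition: u' = (u − v)/(1 − uv/c²)
= (0.92865 − 0.8141)/(1 − 0.92865×0.8141) = 0.11455/0.2439860 = 0.46949

u' ≈ 0.46949c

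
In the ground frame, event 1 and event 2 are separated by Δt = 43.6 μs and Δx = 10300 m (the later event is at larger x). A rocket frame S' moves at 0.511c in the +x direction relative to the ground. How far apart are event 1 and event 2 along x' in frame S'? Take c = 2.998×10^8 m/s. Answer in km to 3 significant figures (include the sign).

Δx' ≈ 4.21 km

γ = 1/√(1 − 0.511²) = 1.1634
Δx' = γ(Δx − vΔt) = 1.1634 × (10300 m − 0.511×(2.998×10^8 m/s)×43.6×10^-6 s)
= 1.1634 × (3620.6 m) = 4.21 km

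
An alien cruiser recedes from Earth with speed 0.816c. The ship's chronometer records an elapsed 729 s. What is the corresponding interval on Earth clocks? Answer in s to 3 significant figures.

γ = 1/√(1 − 0.816²) = 1.7299
Time dilation: Δt = γτ₀ = 1.7299 × 729 s = 1260 s

Δt ≈ 1260 s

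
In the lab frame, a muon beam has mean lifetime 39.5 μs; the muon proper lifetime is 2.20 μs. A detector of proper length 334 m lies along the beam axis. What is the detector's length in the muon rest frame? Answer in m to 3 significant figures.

L ≈ 18.6 m

Time dilation ⇒ γ = Δt/τ₀ = 39.5/2.20 = 17.955
Length contraction: L = L₀/γ = 334/17.955 = 18.6 m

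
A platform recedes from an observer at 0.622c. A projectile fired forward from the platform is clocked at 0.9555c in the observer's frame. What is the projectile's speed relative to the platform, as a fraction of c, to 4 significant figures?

u' ≈ 0.8221c

Inverse velocity addition: u' = (u − v)/(1 − uv/c²)
= (0.9555 − 0.622)/(1 − 0.9555×0.622) = 0.3335/0.405679 = 0.8221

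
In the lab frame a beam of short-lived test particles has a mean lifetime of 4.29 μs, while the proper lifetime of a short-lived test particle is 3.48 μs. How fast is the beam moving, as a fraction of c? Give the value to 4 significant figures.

γ = Δt/τ₀ = 4.29/3.48 = 1.23276
β = √(1 − 1/γ²) = √(1 − 1/1.23276²) = 0.5848

β ≈ 0.5848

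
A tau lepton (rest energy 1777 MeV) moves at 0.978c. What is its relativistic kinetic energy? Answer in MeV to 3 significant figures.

K ≈ 6740 MeV

γ = 1/√(1 − 0.978²) = 4.7938
K = (γ − 1)m₀c² = (4.7938 − 1) × 1777 MeV = 3.7938 × 1777 MeV = 6740 MeV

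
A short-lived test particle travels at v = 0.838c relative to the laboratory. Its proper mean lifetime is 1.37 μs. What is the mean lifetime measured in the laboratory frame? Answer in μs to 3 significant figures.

Δt ≈ 2.51 μs

γ = 1/√(1 − 0.838²) = 1.8326
Time dilation: Δt = γτ₀ = 1.8326 × 1.37 μs = 2.51 μs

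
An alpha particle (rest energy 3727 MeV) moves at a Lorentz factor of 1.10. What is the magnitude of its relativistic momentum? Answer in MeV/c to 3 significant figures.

β = √(1 − 1/γ²) = √(1 − 1/1.10²) = 0.41660
p = γβm₀c = 1.10 × 0.41660 × 3727 MeV/c = 1710 MeV/c

p ≈ 1710 MeV/c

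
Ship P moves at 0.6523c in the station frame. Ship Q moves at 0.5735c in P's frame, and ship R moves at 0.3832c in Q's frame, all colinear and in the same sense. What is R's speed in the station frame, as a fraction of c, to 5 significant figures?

Compose boost 2: (0.5735 + 0.6523)/(1 + 0.5735×0.6523) = 1.2258/1.374094 = 0.8920787
Compose boost 3: (0.3832 + 0.8920787)/(1 + 0.3832×0.8920787) = 1.275279/1.341845 = 0.95039

u ≈ 0.95039c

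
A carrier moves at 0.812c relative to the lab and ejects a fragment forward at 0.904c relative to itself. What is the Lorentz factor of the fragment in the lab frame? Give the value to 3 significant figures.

u_lab = (0.904 + 0.812)/(1 + 0.904×0.812) = 1.716/1.73405 = 0.989592
γ = 1/√(1 − 0.989592²) = 6.95

γ ≈ 6.95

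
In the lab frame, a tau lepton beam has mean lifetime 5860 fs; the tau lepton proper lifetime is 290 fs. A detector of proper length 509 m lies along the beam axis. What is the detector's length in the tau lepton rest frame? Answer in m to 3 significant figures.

L ≈ 25.2 m

Time dilation ⇒ γ = Δt/τ₀ = 5860/290 = 20.207
Length contraction: L = L₀/γ = 509/20.207 = 25.2 m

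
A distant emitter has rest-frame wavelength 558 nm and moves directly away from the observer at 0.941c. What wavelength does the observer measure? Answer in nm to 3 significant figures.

Relativistic Doppler: λ_obs = λ_src √((1+β)/(1−β))
= 558 × √(1.9410/0.059000) = 558 × 5.7357 = 3200 nm

λ_obs ≈ 3200 nm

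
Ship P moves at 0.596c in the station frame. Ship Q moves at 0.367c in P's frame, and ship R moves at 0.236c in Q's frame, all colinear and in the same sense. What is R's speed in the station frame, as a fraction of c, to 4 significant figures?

Compose boost 2: (0.367 + 0.596)/(1 + 0.367×0.596) = 0.9630/1.21873 = 0.790166
Compose boost 3: (0.236 + 0.790166)/(1 + 0.236×0.790166) = 1.02617/1.18648 = 0.8649

u ≈ 0.8649c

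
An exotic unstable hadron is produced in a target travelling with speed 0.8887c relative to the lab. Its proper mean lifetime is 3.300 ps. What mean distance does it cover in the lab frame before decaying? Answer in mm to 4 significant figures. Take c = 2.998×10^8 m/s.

γ = 1/√(1 − 0.8887²) = 2.18108
Dilated lifetime: Δt = γτ₀ = 2.18108 × 3.300 ps = 7.19755 ps
d = vΔt = 0.8887c × 7.19755 ps = 2.66432×10^8 m/s × 7.19755×10^-12 s = 1.918 mm

d ≈ 1.918 mm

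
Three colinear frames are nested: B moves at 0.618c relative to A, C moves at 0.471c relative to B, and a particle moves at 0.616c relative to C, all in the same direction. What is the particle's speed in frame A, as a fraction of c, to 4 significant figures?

u ≈ 0.9604c

Compose boost 2: (0.471 + 0.618)/(1 + 0.471×0.618) = 1.089/1.29108 = 0.843481
Compose boost 3: (0.616 + 0.843481)/(1 + 0.616×0.843481) = 1.45948/1.51958 = 0.9604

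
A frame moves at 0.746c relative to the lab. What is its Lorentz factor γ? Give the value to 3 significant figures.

γ ≈ 1.50

γ = 1/√(1 − β²) = 1/√(1 − 0.746²) = 1/√(0.44348) = 1.50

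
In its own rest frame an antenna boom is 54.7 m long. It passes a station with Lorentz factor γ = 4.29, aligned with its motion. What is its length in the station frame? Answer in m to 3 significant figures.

L ≈ 12.8 m

γ = 4.29 (given)
Length contraction: L = L₀/γ = 54.7/4.29 = 12.8 m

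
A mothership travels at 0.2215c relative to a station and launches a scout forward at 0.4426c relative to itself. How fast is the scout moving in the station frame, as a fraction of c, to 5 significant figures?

u ≈ 0.60481c

Compose boost 2: (0.4426 + 0.2215)/(1 + 0.4426×0.2215) = 0.66410/1.098036 = 0.60481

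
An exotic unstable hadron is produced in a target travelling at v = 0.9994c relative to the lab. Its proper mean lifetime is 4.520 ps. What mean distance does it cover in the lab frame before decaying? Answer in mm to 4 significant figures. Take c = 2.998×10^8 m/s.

d ≈ 39.10 mm

γ = 1/√(1 − 0.9994²) = 28.8718
Dilated lifetime: Δt = γτ₀ = 28.8718 × 4.520 ps = 130.501 ps
d = vΔt = 0.9994c × 130.501 ps = 2.99620×10^8 m/s × 1.30501×10^-10 s = 39.10 mm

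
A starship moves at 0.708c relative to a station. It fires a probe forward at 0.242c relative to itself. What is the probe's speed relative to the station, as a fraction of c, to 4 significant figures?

u ≈ 0.8110c

Relativistic velocity addition: u = (u' + v)/(1 + u'v/c²)
= (0.242 + 0.708)/(1 + 0.242×0.708) = 0.9500/1.17134 = 0.8110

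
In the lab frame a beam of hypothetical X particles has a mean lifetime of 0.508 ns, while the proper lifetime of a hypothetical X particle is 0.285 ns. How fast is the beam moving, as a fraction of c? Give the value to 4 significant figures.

γ = Δt/τ₀ = 0.508/0.285 = 1.78246
β = √(1 − 1/γ²) = √(1 − 1/1.78246²) = 0.8278

β ≈ 0.8278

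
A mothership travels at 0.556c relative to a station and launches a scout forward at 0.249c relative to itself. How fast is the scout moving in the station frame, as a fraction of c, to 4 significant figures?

u ≈ 0.7071c

Compose boost 2: (0.249 + 0.556)/(1 + 0.249×0.556) = 0.8050/1.13844 = 0.7071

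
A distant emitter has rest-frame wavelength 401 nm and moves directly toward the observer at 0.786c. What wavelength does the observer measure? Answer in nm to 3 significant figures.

Relativistic Doppler: λ_obs = λ_src √((1−β)/(1+β))
= 401 × √(0.21400/1.7860) = 401 × 0.34615 = 139 nm

λ_obs ≈ 139 nm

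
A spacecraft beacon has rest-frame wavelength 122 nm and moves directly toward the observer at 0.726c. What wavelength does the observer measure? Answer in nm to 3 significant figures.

λ_obs ≈ 48.6 nm

Relativistic Doppler: λ_obs = λ_src √((1−β)/(1+β))
= 122 × √(0.27400/1.7260) = 122 × 0.39843 = 48.6 nm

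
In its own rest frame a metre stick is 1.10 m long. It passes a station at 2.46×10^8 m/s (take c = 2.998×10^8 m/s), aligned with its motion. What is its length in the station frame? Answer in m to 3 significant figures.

β = v/c = 2.46×10^8 / 2.998×10^8 = 0.82055
γ = 1/√(1 − 0.82055²) = 1.7495
Length contraction: L = L₀/γ = 1.10/1.7495 = 0.629 m

L ≈ 0.629 m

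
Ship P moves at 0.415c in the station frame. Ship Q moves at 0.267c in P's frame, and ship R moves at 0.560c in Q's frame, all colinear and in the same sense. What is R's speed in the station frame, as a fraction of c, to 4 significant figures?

u ≈ 0.8736c

Compose boost 2: (0.267 + 0.415)/(1 + 0.267×0.415) = 0.6820/1.11081 = 0.613969
Compose boost 3: (0.560 + 0.613969)/(1 + 0.560×0.613969) = 1.17397/1.34382 = 0.8736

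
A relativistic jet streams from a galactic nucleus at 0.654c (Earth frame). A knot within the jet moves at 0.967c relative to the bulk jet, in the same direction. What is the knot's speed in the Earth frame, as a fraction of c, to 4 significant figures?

u ≈ 0.9930c

Relativistic velocity addition: u = (u' + v)/(1 + u'v/c²)
= (0.967 + 0.654)/(1 + 0.967×0.654) = 1.621/1.63242 = 0.9930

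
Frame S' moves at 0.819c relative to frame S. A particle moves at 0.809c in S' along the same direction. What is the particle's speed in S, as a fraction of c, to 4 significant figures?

Relativistic velocity addition: u = (u' + v)/(1 + u'v/c²)
= (0.809 + 0.819)/(1 + 0.809×0.819) = 1.628/1.66257 = 0.9792

u ≈ 0.9792c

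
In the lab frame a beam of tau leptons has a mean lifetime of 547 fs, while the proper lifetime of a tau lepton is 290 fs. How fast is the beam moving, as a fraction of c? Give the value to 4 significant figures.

β ≈ 0.8479

γ = Δt/τ₀ = 547/290 = 1.88621
β = √(1 − 1/γ²) = √(1 − 1/1.88621²) = 0.8479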